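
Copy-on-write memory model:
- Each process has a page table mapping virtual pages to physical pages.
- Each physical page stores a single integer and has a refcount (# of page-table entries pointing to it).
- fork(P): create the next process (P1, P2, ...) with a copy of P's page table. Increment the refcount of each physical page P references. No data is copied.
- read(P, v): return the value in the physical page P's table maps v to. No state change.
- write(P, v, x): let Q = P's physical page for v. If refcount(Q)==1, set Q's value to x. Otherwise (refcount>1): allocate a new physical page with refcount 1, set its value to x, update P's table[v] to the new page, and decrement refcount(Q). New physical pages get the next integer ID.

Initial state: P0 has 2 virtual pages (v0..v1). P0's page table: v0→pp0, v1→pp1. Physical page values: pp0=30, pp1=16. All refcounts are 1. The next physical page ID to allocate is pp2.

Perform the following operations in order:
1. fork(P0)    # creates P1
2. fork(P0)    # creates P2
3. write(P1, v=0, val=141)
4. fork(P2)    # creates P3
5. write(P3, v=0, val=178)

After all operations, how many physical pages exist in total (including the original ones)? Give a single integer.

Answer: 4

Derivation:
Op 1: fork(P0) -> P1. 2 ppages; refcounts: pp0:2 pp1:2
Op 2: fork(P0) -> P2. 2 ppages; refcounts: pp0:3 pp1:3
Op 3: write(P1, v0, 141). refcount(pp0)=3>1 -> COPY to pp2. 3 ppages; refcounts: pp0:2 pp1:3 pp2:1
Op 4: fork(P2) -> P3. 3 ppages; refcounts: pp0:3 pp1:4 pp2:1
Op 5: write(P3, v0, 178). refcount(pp0)=3>1 -> COPY to pp3. 4 ppages; refcounts: pp0:2 pp1:4 pp2:1 pp3:1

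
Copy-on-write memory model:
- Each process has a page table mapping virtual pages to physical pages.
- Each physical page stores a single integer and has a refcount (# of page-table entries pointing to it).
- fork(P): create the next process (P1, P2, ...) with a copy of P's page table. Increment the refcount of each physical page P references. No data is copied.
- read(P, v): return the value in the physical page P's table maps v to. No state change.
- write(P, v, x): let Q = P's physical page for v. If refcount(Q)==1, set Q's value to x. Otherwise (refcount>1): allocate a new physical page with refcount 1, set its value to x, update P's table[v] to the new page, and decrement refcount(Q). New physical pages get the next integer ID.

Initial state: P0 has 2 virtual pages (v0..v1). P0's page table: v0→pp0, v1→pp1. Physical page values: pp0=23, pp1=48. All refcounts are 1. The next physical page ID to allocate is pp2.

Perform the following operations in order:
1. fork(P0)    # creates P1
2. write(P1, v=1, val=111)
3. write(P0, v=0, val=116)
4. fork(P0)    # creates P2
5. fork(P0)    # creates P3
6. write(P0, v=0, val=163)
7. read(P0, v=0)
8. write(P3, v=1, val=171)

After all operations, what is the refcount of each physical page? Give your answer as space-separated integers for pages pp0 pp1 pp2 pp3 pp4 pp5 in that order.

Op 1: fork(P0) -> P1. 2 ppages; refcounts: pp0:2 pp1:2
Op 2: write(P1, v1, 111). refcount(pp1)=2>1 -> COPY to pp2. 3 ppages; refcounts: pp0:2 pp1:1 pp2:1
Op 3: write(P0, v0, 116). refcount(pp0)=2>1 -> COPY to pp3. 4 ppages; refcounts: pp0:1 pp1:1 pp2:1 pp3:1
Op 4: fork(P0) -> P2. 4 ppages; refcounts: pp0:1 pp1:2 pp2:1 pp3:2
Op 5: fork(P0) -> P3. 4 ppages; refcounts: pp0:1 pp1:3 pp2:1 pp3:3
Op 6: write(P0, v0, 163). refcount(pp3)=3>1 -> COPY to pp4. 5 ppages; refcounts: pp0:1 pp1:3 pp2:1 pp3:2 pp4:1
Op 7: read(P0, v0) -> 163. No state change.
Op 8: write(P3, v1, 171). refcount(pp1)=3>1 -> COPY to pp5. 6 ppages; refcounts: pp0:1 pp1:2 pp2:1 pp3:2 pp4:1 pp5:1

Answer: 1 2 1 2 1 1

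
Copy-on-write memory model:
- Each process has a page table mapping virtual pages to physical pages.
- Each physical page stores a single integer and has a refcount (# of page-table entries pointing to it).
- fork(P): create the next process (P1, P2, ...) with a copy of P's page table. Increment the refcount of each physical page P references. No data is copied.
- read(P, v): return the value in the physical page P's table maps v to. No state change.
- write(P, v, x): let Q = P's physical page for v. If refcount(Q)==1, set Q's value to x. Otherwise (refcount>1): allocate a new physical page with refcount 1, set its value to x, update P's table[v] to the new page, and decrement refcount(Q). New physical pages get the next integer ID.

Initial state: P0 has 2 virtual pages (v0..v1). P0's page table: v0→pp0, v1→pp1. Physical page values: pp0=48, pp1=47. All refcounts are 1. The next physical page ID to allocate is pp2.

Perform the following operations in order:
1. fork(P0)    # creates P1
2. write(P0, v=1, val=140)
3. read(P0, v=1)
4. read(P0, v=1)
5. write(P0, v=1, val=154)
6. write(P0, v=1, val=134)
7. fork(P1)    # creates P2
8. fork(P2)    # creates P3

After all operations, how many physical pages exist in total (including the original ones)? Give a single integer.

Op 1: fork(P0) -> P1. 2 ppages; refcounts: pp0:2 pp1:2
Op 2: write(P0, v1, 140). refcount(pp1)=2>1 -> COPY to pp2. 3 ppages; refcounts: pp0:2 pp1:1 pp2:1
Op 3: read(P0, v1) -> 140. No state change.
Op 4: read(P0, v1) -> 140. No state change.
Op 5: write(P0, v1, 154). refcount(pp2)=1 -> write in place. 3 ppages; refcounts: pp0:2 pp1:1 pp2:1
Op 6: write(P0, v1, 134). refcount(pp2)=1 -> write in place. 3 ppages; refcounts: pp0:2 pp1:1 pp2:1
Op 7: fork(P1) -> P2. 3 ppages; refcounts: pp0:3 pp1:2 pp2:1
Op 8: fork(P2) -> P3. 3 ppages; refcounts: pp0:4 pp1:3 pp2:1

Answer: 3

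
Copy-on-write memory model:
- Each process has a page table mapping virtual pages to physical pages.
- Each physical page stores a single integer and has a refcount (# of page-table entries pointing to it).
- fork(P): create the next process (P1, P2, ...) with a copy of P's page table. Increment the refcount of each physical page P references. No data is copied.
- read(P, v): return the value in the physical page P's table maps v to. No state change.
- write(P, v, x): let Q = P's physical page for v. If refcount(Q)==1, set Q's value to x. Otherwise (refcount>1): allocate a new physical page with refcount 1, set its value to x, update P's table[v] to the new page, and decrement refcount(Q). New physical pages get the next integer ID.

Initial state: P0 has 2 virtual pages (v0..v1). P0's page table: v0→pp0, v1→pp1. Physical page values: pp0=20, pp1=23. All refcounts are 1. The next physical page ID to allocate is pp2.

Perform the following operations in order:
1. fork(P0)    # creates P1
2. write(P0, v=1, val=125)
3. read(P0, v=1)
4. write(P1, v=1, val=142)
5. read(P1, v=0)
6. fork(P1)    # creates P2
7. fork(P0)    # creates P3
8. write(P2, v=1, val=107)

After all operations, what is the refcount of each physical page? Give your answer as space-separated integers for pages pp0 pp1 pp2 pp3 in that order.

Op 1: fork(P0) -> P1. 2 ppages; refcounts: pp0:2 pp1:2
Op 2: write(P0, v1, 125). refcount(pp1)=2>1 -> COPY to pp2. 3 ppages; refcounts: pp0:2 pp1:1 pp2:1
Op 3: read(P0, v1) -> 125. No state change.
Op 4: write(P1, v1, 142). refcount(pp1)=1 -> write in place. 3 ppages; refcounts: pp0:2 pp1:1 pp2:1
Op 5: read(P1, v0) -> 20. No state change.
Op 6: fork(P1) -> P2. 3 ppages; refcounts: pp0:3 pp1:2 pp2:1
Op 7: fork(P0) -> P3. 3 ppages; refcounts: pp0:4 pp1:2 pp2:2
Op 8: write(P2, v1, 107). refcount(pp1)=2>1 -> COPY to pp3. 4 ppages; refcounts: pp0:4 pp1:1 pp2:2 pp3:1

Answer: 4 1 2 1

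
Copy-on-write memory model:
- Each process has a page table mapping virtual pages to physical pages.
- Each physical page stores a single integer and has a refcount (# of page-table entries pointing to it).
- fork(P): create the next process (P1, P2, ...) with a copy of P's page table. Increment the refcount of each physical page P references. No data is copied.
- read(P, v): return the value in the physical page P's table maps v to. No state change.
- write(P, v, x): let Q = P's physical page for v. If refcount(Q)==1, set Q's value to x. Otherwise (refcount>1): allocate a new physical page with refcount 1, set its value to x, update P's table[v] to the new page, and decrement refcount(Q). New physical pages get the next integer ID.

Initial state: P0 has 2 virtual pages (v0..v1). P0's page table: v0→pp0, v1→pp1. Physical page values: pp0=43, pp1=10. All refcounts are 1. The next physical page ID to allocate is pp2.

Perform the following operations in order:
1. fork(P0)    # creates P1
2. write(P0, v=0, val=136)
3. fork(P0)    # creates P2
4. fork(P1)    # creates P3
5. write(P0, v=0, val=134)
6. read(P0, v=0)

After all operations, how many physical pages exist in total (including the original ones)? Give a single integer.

Answer: 4

Derivation:
Op 1: fork(P0) -> P1. 2 ppages; refcounts: pp0:2 pp1:2
Op 2: write(P0, v0, 136). refcount(pp0)=2>1 -> COPY to pp2. 3 ppages; refcounts: pp0:1 pp1:2 pp2:1
Op 3: fork(P0) -> P2. 3 ppages; refcounts: pp0:1 pp1:3 pp2:2
Op 4: fork(P1) -> P3. 3 ppages; refcounts: pp0:2 pp1:4 pp2:2
Op 5: write(P0, v0, 134). refcount(pp2)=2>1 -> COPY to pp3. 4 ppages; refcounts: pp0:2 pp1:4 pp2:1 pp3:1
Op 6: read(P0, v0) -> 134. No state change.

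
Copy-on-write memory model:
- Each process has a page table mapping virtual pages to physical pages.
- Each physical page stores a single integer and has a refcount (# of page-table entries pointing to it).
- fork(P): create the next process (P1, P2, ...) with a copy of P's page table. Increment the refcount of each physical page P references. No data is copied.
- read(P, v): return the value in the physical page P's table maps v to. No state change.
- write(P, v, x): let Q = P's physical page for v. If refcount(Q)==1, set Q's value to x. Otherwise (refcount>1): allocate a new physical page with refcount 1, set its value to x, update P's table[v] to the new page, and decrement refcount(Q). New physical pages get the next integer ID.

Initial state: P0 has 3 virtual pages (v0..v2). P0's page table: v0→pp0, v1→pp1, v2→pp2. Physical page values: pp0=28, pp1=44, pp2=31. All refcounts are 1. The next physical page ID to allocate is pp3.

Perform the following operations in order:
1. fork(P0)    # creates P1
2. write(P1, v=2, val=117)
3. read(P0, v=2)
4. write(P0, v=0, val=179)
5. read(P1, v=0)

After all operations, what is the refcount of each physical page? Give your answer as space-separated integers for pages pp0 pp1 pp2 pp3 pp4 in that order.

Answer: 1 2 1 1 1

Derivation:
Op 1: fork(P0) -> P1. 3 ppages; refcounts: pp0:2 pp1:2 pp2:2
Op 2: write(P1, v2, 117). refcount(pp2)=2>1 -> COPY to pp3. 4 ppages; refcounts: pp0:2 pp1:2 pp2:1 pp3:1
Op 3: read(P0, v2) -> 31. No state change.
Op 4: write(P0, v0, 179). refcount(pp0)=2>1 -> COPY to pp4. 5 ppages; refcounts: pp0:1 pp1:2 pp2:1 pp3:1 pp4:1
Op 5: read(P1, v0) -> 28. No state change.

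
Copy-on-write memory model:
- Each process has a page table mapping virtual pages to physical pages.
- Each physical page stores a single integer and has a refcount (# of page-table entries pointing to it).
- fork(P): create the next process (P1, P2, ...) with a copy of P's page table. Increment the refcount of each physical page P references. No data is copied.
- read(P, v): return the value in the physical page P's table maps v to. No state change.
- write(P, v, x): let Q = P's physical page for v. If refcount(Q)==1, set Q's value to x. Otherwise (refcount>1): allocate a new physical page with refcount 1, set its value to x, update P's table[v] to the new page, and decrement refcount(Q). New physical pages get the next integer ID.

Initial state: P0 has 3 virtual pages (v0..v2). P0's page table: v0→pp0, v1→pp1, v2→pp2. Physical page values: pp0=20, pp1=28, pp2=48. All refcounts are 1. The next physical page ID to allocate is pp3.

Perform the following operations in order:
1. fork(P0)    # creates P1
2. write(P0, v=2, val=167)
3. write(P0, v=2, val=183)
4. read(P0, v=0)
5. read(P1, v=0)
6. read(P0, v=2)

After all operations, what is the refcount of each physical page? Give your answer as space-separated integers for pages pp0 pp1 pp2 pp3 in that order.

Op 1: fork(P0) -> P1. 3 ppages; refcounts: pp0:2 pp1:2 pp2:2
Op 2: write(P0, v2, 167). refcount(pp2)=2>1 -> COPY to pp3. 4 ppages; refcounts: pp0:2 pp1:2 pp2:1 pp3:1
Op 3: write(P0, v2, 183). refcount(pp3)=1 -> write in place. 4 ppages; refcounts: pp0:2 pp1:2 pp2:1 pp3:1
Op 4: read(P0, v0) -> 20. No state change.
Op 5: read(P1, v0) -> 20. No state change.
Op 6: read(P0, v2) -> 183. No state change.

Answer: 2 2 1 1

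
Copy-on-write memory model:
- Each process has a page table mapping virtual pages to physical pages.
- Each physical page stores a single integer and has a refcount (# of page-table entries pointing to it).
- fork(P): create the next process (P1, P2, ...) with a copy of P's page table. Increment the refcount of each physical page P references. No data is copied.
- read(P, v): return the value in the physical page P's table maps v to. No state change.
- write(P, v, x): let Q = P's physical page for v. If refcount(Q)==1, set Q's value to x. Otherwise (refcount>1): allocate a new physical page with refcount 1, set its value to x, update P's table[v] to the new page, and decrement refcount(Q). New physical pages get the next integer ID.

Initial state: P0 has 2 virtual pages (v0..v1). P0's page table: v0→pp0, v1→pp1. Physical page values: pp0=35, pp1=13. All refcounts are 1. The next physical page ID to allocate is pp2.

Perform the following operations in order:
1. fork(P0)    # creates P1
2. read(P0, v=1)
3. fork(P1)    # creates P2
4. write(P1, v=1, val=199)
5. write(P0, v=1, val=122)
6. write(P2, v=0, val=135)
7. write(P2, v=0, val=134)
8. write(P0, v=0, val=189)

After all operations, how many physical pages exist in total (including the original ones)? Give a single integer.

Answer: 6

Derivation:
Op 1: fork(P0) -> P1. 2 ppages; refcounts: pp0:2 pp1:2
Op 2: read(P0, v1) -> 13. No state change.
Op 3: fork(P1) -> P2. 2 ppages; refcounts: pp0:3 pp1:3
Op 4: write(P1, v1, 199). refcount(pp1)=3>1 -> COPY to pp2. 3 ppages; refcounts: pp0:3 pp1:2 pp2:1
Op 5: write(P0, v1, 122). refcount(pp1)=2>1 -> COPY to pp3. 4 ppages; refcounts: pp0:3 pp1:1 pp2:1 pp3:1
Op 6: write(P2, v0, 135). refcount(pp0)=3>1 -> COPY to pp4. 5 ppages; refcounts: pp0:2 pp1:1 pp2:1 pp3:1 pp4:1
Op 7: write(P2, v0, 134). refcount(pp4)=1 -> write in place. 5 ppages; refcounts: pp0:2 pp1:1 pp2:1 pp3:1 pp4:1
Op 8: write(P0, v0, 189). refcount(pp0)=2>1 -> COPY to pp5. 6 ppages; refcounts: pp0:1 pp1:1 pp2:1 pp3:1 pp4:1 pp5:1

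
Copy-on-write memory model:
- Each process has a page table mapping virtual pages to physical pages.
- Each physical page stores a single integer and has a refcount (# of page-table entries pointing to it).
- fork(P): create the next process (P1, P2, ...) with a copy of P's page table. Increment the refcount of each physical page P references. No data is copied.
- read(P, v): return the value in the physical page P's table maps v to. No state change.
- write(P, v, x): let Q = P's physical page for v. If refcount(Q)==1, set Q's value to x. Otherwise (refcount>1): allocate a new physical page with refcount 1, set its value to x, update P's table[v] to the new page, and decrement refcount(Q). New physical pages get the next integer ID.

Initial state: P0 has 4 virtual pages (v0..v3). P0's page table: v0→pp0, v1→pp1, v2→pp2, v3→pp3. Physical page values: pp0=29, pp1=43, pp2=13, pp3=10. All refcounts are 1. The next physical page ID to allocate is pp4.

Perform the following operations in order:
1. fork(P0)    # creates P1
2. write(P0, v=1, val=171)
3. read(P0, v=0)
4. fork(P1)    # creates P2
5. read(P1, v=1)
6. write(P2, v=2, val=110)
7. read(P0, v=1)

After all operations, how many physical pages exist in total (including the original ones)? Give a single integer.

Answer: 6

Derivation:
Op 1: fork(P0) -> P1. 4 ppages; refcounts: pp0:2 pp1:2 pp2:2 pp3:2
Op 2: write(P0, v1, 171). refcount(pp1)=2>1 -> COPY to pp4. 5 ppages; refcounts: pp0:2 pp1:1 pp2:2 pp3:2 pp4:1
Op 3: read(P0, v0) -> 29. No state change.
Op 4: fork(P1) -> P2. 5 ppages; refcounts: pp0:3 pp1:2 pp2:3 pp3:3 pp4:1
Op 5: read(P1, v1) -> 43. No state change.
Op 6: write(P2, v2, 110). refcount(pp2)=3>1 -> COPY to pp5. 6 ppages; refcounts: pp0:3 pp1:2 pp2:2 pp3:3 pp4:1 pp5:1
Op 7: read(P0, v1) -> 171. No state change.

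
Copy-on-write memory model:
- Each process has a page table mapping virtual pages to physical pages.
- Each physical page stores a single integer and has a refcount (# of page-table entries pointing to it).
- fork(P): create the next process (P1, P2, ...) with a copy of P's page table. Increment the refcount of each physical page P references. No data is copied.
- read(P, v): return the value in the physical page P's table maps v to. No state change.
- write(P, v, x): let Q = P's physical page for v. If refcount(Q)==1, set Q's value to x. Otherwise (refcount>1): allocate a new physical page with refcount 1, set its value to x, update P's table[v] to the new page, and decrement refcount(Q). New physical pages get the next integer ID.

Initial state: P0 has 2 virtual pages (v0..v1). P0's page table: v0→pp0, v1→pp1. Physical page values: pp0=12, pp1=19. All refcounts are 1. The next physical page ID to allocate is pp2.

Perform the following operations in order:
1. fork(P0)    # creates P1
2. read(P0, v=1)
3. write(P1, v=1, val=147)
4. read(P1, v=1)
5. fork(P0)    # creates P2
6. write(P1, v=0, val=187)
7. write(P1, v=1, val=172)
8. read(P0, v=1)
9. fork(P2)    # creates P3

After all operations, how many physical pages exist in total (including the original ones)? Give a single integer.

Answer: 4

Derivation:
Op 1: fork(P0) -> P1. 2 ppages; refcounts: pp0:2 pp1:2
Op 2: read(P0, v1) -> 19. No state change.
Op 3: write(P1, v1, 147). refcount(pp1)=2>1 -> COPY to pp2. 3 ppages; refcounts: pp0:2 pp1:1 pp2:1
Op 4: read(P1, v1) -> 147. No state change.
Op 5: fork(P0) -> P2. 3 ppages; refcounts: pp0:3 pp1:2 pp2:1
Op 6: write(P1, v0, 187). refcount(pp0)=3>1 -> COPY to pp3. 4 ppages; refcounts: pp0:2 pp1:2 pp2:1 pp3:1
Op 7: write(P1, v1, 172). refcount(pp2)=1 -> write in place. 4 ppages; refcounts: pp0:2 pp1:2 pp2:1 pp3:1
Op 8: read(P0, v1) -> 19. No state change.
Op 9: fork(P2) -> P3. 4 ppages; refcounts: pp0:3 pp1:3 pp2:1 pp3:1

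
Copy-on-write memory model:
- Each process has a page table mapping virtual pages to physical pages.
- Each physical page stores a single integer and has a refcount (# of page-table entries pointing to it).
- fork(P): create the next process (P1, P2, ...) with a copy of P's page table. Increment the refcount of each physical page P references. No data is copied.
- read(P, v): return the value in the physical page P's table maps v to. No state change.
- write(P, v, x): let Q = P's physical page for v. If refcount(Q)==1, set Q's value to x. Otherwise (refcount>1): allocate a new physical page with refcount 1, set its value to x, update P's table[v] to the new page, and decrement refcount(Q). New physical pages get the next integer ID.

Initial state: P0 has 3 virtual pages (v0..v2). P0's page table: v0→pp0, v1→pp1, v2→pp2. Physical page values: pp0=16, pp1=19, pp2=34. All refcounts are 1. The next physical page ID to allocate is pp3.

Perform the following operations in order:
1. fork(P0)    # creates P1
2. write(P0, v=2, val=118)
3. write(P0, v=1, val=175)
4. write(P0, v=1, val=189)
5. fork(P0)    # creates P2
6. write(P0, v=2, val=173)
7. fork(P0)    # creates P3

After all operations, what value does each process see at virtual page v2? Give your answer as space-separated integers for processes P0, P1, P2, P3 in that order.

Answer: 173 34 118 173

Derivation:
Op 1: fork(P0) -> P1. 3 ppages; refcounts: pp0:2 pp1:2 pp2:2
Op 2: write(P0, v2, 118). refcount(pp2)=2>1 -> COPY to pp3. 4 ppages; refcounts: pp0:2 pp1:2 pp2:1 pp3:1
Op 3: write(P0, v1, 175). refcount(pp1)=2>1 -> COPY to pp4. 5 ppages; refcounts: pp0:2 pp1:1 pp2:1 pp3:1 pp4:1
Op 4: write(P0, v1, 189). refcount(pp4)=1 -> write in place. 5 ppages; refcounts: pp0:2 pp1:1 pp2:1 pp3:1 pp4:1
Op 5: fork(P0) -> P2. 5 ppages; refcounts: pp0:3 pp1:1 pp2:1 pp3:2 pp4:2
Op 6: write(P0, v2, 173). refcount(pp3)=2>1 -> COPY to pp5. 6 ppages; refcounts: pp0:3 pp1:1 pp2:1 pp3:1 pp4:2 pp5:1
Op 7: fork(P0) -> P3. 6 ppages; refcounts: pp0:4 pp1:1 pp2:1 pp3:1 pp4:3 pp5:2
P0: v2 -> pp5 = 173
P1: v2 -> pp2 = 34
P2: v2 -> pp3 = 118
P3: v2 -> pp5 = 173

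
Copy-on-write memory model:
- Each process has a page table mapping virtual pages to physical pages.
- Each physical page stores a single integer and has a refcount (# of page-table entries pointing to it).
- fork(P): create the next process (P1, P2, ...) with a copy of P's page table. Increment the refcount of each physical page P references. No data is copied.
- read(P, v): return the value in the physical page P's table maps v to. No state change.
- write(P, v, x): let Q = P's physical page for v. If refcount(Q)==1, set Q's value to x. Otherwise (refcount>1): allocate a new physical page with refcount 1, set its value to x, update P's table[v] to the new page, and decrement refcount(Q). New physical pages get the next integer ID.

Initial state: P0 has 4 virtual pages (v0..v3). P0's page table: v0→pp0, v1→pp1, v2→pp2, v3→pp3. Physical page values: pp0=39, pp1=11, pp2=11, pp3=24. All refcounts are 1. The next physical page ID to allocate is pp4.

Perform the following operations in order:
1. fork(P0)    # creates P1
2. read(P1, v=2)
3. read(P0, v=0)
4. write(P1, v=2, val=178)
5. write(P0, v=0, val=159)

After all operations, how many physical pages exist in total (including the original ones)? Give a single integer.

Op 1: fork(P0) -> P1. 4 ppages; refcounts: pp0:2 pp1:2 pp2:2 pp3:2
Op 2: read(P1, v2) -> 11. No state change.
Op 3: read(P0, v0) -> 39. No state change.
Op 4: write(P1, v2, 178). refcount(pp2)=2>1 -> COPY to pp4. 5 ppages; refcounts: pp0:2 pp1:2 pp2:1 pp3:2 pp4:1
Op 5: write(P0, v0, 159). refcount(pp0)=2>1 -> COPY to pp5. 6 ppages; refcounts: pp0:1 pp1:2 pp2:1 pp3:2 pp4:1 pp5:1

Answer: 6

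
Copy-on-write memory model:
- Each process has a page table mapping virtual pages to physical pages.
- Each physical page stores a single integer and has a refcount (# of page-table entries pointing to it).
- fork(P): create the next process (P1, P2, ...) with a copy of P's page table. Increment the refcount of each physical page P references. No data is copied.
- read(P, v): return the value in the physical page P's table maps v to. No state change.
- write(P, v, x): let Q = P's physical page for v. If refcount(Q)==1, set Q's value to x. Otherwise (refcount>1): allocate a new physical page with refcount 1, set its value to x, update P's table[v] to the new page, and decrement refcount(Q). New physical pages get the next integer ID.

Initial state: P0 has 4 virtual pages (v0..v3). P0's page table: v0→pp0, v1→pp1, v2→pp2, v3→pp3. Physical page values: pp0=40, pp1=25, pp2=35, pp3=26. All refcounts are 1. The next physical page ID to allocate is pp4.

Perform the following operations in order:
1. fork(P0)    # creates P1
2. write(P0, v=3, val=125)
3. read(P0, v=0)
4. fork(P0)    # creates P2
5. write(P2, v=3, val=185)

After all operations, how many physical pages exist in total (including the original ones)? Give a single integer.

Op 1: fork(P0) -> P1. 4 ppages; refcounts: pp0:2 pp1:2 pp2:2 pp3:2
Op 2: write(P0, v3, 125). refcount(pp3)=2>1 -> COPY to pp4. 5 ppages; refcounts: pp0:2 pp1:2 pp2:2 pp3:1 pp4:1
Op 3: read(P0, v0) -> 40. No state change.
Op 4: fork(P0) -> P2. 5 ppages; refcounts: pp0:3 pp1:3 pp2:3 pp3:1 pp4:2
Op 5: write(P2, v3, 185). refcount(pp4)=2>1 -> COPY to pp5. 6 ppages; refcounts: pp0:3 pp1:3 pp2:3 pp3:1 pp4:1 pp5:1

Answer: 6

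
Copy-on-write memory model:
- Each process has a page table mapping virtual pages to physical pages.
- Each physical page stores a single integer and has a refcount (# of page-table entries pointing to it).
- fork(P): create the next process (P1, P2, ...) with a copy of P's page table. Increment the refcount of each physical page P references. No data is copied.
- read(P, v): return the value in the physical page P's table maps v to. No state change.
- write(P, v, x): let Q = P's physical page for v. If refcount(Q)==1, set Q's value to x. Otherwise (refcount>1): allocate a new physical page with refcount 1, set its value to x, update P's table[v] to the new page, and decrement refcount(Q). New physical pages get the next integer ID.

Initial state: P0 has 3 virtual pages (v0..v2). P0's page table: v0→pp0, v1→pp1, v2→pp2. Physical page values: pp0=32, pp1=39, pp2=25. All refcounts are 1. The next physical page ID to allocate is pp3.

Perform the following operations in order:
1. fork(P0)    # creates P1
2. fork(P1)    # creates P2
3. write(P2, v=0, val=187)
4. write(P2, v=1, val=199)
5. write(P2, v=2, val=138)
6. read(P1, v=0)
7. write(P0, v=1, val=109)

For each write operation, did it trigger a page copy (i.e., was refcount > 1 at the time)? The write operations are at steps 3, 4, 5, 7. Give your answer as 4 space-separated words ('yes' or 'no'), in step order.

Op 1: fork(P0) -> P1. 3 ppages; refcounts: pp0:2 pp1:2 pp2:2
Op 2: fork(P1) -> P2. 3 ppages; refcounts: pp0:3 pp1:3 pp2:3
Op 3: write(P2, v0, 187). refcount(pp0)=3>1 -> COPY to pp3. 4 ppages; refcounts: pp0:2 pp1:3 pp2:3 pp3:1
Op 4: write(P2, v1, 199). refcount(pp1)=3>1 -> COPY to pp4. 5 ppages; refcounts: pp0:2 pp1:2 pp2:3 pp3:1 pp4:1
Op 5: write(P2, v2, 138). refcount(pp2)=3>1 -> COPY to pp5. 6 ppages; refcounts: pp0:2 pp1:2 pp2:2 pp3:1 pp4:1 pp5:1
Op 6: read(P1, v0) -> 32. No state change.
Op 7: write(P0, v1, 109). refcount(pp1)=2>1 -> COPY to pp6. 7 ppages; refcounts: pp0:2 pp1:1 pp2:2 pp3:1 pp4:1 pp5:1 pp6:1

yes yes yes yes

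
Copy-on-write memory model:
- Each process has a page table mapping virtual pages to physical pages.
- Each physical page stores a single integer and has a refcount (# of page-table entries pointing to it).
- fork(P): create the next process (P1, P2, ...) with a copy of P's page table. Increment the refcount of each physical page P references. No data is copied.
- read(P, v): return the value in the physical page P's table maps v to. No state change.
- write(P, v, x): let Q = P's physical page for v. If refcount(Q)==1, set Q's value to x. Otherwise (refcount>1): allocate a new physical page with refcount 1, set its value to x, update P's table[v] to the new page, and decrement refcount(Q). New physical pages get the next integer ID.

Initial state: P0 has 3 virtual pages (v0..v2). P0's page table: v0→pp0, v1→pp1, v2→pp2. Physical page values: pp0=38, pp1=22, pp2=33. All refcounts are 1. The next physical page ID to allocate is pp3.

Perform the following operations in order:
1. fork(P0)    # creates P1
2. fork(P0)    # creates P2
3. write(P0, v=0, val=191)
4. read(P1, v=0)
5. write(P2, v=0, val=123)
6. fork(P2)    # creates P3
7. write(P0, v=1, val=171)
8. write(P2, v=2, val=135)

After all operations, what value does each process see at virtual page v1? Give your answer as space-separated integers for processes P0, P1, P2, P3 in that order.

Answer: 171 22 22 22

Derivation:
Op 1: fork(P0) -> P1. 3 ppages; refcounts: pp0:2 pp1:2 pp2:2
Op 2: fork(P0) -> P2. 3 ppages; refcounts: pp0:3 pp1:3 pp2:3
Op 3: write(P0, v0, 191). refcount(pp0)=3>1 -> COPY to pp3. 4 ppages; refcounts: pp0:2 pp1:3 pp2:3 pp3:1
Op 4: read(P1, v0) -> 38. No state change.
Op 5: write(P2, v0, 123). refcount(pp0)=2>1 -> COPY to pp4. 5 ppages; refcounts: pp0:1 pp1:3 pp2:3 pp3:1 pp4:1
Op 6: fork(P2) -> P3. 5 ppages; refcounts: pp0:1 pp1:4 pp2:4 pp3:1 pp4:2
Op 7: write(P0, v1, 171). refcount(pp1)=4>1 -> COPY to pp5. 6 ppages; refcounts: pp0:1 pp1:3 pp2:4 pp3:1 pp4:2 pp5:1
Op 8: write(P2, v2, 135). refcount(pp2)=4>1 -> COPY to pp6. 7 ppages; refcounts: pp0:1 pp1:3 pp2:3 pp3:1 pp4:2 pp5:1 pp6:1
P0: v1 -> pp5 = 171
P1: v1 -> pp1 = 22
P2: v1 -> pp1 = 22
P3: v1 -> pp1 = 22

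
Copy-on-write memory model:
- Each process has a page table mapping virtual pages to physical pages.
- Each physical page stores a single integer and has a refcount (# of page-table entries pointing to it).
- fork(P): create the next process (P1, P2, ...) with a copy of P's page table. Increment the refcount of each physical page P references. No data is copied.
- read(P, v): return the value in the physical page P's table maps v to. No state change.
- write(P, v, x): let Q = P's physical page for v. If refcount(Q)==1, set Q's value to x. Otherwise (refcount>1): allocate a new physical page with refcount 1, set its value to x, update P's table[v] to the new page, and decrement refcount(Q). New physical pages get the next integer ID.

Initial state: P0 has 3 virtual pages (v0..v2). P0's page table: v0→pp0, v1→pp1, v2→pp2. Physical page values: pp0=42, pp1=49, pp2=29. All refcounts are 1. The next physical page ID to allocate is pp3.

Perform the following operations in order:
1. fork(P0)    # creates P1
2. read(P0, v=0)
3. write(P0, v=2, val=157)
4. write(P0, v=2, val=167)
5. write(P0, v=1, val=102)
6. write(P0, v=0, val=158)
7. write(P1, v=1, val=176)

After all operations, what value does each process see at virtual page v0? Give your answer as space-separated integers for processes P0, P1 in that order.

Op 1: fork(P0) -> P1. 3 ppages; refcounts: pp0:2 pp1:2 pp2:2
Op 2: read(P0, v0) -> 42. No state change.
Op 3: write(P0, v2, 157). refcount(pp2)=2>1 -> COPY to pp3. 4 ppages; refcounts: pp0:2 pp1:2 pp2:1 pp3:1
Op 4: write(P0, v2, 167). refcount(pp3)=1 -> write in place. 4 ppages; refcounts: pp0:2 pp1:2 pp2:1 pp3:1
Op 5: write(P0, v1, 102). refcount(pp1)=2>1 -> COPY to pp4. 5 ppages; refcounts: pp0:2 pp1:1 pp2:1 pp3:1 pp4:1
Op 6: write(P0, v0, 158). refcount(pp0)=2>1 -> COPY to pp5. 6 ppages; refcounts: pp0:1 pp1:1 pp2:1 pp3:1 pp4:1 pp5:1
Op 7: write(P1, v1, 176). refcount(pp1)=1 -> write in place. 6 ppages; refcounts: pp0:1 pp1:1 pp2:1 pp3:1 pp4:1 pp5:1
P0: v0 -> pp5 = 158
P1: v0 -> pp0 = 42

Answer: 158 42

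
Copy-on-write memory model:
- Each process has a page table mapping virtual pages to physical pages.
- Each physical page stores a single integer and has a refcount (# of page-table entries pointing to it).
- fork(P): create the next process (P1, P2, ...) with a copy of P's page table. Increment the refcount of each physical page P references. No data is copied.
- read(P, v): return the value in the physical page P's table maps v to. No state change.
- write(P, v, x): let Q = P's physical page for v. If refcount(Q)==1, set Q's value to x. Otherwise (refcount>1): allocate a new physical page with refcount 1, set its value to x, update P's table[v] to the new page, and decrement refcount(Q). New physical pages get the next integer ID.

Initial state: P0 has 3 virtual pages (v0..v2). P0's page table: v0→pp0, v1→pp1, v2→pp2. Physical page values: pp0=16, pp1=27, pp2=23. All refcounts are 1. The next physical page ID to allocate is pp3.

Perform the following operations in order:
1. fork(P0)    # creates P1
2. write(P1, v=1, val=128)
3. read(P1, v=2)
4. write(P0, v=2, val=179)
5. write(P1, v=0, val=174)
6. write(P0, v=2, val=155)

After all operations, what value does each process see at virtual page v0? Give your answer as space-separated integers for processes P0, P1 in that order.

Answer: 16 174

Derivation:
Op 1: fork(P0) -> P1. 3 ppages; refcounts: pp0:2 pp1:2 pp2:2
Op 2: write(P1, v1, 128). refcount(pp1)=2>1 -> COPY to pp3. 4 ppages; refcounts: pp0:2 pp1:1 pp2:2 pp3:1
Op 3: read(P1, v2) -> 23. No state change.
Op 4: write(P0, v2, 179). refcount(pp2)=2>1 -> COPY to pp4. 5 ppages; refcounts: pp0:2 pp1:1 pp2:1 pp3:1 pp4:1
Op 5: write(P1, v0, 174). refcount(pp0)=2>1 -> COPY to pp5. 6 ppages; refcounts: pp0:1 pp1:1 pp2:1 pp3:1 pp4:1 pp5:1
Op 6: write(P0, v2, 155). refcount(pp4)=1 -> write in place. 6 ppages; refcounts: pp0:1 pp1:1 pp2:1 pp3:1 pp4:1 pp5:1
P0: v0 -> pp0 = 16
P1: v0 -> pp5 = 174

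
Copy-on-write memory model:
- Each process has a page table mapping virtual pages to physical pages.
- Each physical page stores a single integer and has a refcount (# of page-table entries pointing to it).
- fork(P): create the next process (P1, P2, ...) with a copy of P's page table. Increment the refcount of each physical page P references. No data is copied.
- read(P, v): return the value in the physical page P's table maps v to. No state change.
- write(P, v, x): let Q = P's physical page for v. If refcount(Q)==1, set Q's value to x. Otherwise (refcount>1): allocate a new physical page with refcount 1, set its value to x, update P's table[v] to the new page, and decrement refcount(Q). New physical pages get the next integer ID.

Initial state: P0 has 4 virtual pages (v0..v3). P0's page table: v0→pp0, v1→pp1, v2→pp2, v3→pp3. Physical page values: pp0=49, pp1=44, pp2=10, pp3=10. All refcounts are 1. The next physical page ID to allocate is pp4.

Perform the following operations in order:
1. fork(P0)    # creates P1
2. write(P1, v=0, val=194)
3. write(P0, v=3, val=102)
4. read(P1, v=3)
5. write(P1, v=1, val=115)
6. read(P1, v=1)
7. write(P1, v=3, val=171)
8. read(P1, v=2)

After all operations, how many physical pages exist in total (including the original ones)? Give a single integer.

Answer: 7

Derivation:
Op 1: fork(P0) -> P1. 4 ppages; refcounts: pp0:2 pp1:2 pp2:2 pp3:2
Op 2: write(P1, v0, 194). refcount(pp0)=2>1 -> COPY to pp4. 5 ppages; refcounts: pp0:1 pp1:2 pp2:2 pp3:2 pp4:1
Op 3: write(P0, v3, 102). refcount(pp3)=2>1 -> COPY to pp5. 6 ppages; refcounts: pp0:1 pp1:2 pp2:2 pp3:1 pp4:1 pp5:1
Op 4: read(P1, v3) -> 10. No state change.
Op 5: write(P1, v1, 115). refcount(pp1)=2>1 -> COPY to pp6. 7 ppages; refcounts: pp0:1 pp1:1 pp2:2 pp3:1 pp4:1 pp5:1 pp6:1
Op 6: read(P1, v1) -> 115. No state change.
Op 7: write(P1, v3, 171). refcount(pp3)=1 -> write in place. 7 ppages; refcounts: pp0:1 pp1:1 pp2:2 pp3:1 pp4:1 pp5:1 pp6:1
Op 8: read(P1, v2) -> 10. No state change.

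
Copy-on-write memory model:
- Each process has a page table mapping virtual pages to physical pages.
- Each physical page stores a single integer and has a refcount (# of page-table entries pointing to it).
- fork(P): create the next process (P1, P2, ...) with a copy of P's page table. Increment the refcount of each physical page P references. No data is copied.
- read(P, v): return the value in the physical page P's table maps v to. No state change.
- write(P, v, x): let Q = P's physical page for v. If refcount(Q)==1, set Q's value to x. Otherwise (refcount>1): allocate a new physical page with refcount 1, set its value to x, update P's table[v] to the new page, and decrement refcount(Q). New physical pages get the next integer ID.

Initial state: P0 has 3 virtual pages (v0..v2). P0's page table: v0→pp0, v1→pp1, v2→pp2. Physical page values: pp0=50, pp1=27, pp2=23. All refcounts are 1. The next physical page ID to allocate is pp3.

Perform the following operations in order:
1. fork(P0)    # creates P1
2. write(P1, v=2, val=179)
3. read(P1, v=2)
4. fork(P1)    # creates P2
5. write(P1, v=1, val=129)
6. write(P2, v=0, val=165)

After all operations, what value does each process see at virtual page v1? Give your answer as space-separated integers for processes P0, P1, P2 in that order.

Op 1: fork(P0) -> P1. 3 ppages; refcounts: pp0:2 pp1:2 pp2:2
Op 2: write(P1, v2, 179). refcount(pp2)=2>1 -> COPY to pp3. 4 ppages; refcounts: pp0:2 pp1:2 pp2:1 pp3:1
Op 3: read(P1, v2) -> 179. No state change.
Op 4: fork(P1) -> P2. 4 ppages; refcounts: pp0:3 pp1:3 pp2:1 pp3:2
Op 5: write(P1, v1, 129). refcount(pp1)=3>1 -> COPY to pp4. 5 ppages; refcounts: pp0:3 pp1:2 pp2:1 pp3:2 pp4:1
Op 6: write(P2, v0, 165). refcount(pp0)=3>1 -> COPY to pp5. 6 ppages; refcounts: pp0:2 pp1:2 pp2:1 pp3:2 pp4:1 pp5:1
P0: v1 -> pp1 = 27
P1: v1 -> pp4 = 129
P2: v1 -> pp1 = 27

Answer: 27 129 27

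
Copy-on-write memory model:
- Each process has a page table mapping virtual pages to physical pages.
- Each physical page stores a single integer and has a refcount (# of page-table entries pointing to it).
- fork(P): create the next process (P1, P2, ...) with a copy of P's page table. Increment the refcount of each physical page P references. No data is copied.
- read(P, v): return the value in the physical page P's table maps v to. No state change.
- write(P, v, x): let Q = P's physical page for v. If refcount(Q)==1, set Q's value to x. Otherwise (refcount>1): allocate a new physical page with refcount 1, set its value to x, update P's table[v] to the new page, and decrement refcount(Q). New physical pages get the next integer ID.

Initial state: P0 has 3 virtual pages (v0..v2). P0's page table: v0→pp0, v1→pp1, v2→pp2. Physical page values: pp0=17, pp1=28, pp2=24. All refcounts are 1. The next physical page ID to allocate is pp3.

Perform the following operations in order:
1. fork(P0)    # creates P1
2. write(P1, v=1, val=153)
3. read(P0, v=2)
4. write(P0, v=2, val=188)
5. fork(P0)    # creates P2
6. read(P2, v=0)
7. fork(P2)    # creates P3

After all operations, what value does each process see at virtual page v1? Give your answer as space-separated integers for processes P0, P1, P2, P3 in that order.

Answer: 28 153 28 28

Derivation:
Op 1: fork(P0) -> P1. 3 ppages; refcounts: pp0:2 pp1:2 pp2:2
Op 2: write(P1, v1, 153). refcount(pp1)=2>1 -> COPY to pp3. 4 ppages; refcounts: pp0:2 pp1:1 pp2:2 pp3:1
Op 3: read(P0, v2) -> 24. No state change.
Op 4: write(P0, v2, 188). refcount(pp2)=2>1 -> COPY to pp4. 5 ppages; refcounts: pp0:2 pp1:1 pp2:1 pp3:1 pp4:1
Op 5: fork(P0) -> P2. 5 ppages; refcounts: pp0:3 pp1:2 pp2:1 pp3:1 pp4:2
Op 6: read(P2, v0) -> 17. No state change.
Op 7: fork(P2) -> P3. 5 ppages; refcounts: pp0:4 pp1:3 pp2:1 pp3:1 pp4:3
P0: v1 -> pp1 = 28
P1: v1 -> pp3 = 153
P2: v1 -> pp1 = 28
P3: v1 -> pp1 = 28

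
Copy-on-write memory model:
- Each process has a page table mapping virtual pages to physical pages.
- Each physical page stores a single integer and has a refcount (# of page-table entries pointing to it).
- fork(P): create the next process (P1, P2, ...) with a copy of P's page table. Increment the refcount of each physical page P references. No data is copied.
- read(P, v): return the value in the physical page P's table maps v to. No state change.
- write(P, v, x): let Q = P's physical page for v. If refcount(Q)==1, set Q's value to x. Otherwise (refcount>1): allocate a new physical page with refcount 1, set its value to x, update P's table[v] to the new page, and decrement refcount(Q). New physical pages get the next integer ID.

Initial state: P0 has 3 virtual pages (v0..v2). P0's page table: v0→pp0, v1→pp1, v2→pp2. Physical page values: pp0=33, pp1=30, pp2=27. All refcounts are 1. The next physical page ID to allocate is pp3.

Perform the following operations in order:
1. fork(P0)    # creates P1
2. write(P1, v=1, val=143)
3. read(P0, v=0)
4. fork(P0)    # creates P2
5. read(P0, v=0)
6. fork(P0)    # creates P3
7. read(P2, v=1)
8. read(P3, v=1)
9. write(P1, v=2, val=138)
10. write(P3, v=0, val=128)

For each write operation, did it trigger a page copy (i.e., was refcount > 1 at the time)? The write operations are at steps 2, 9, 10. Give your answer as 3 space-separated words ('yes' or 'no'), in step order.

Op 1: fork(P0) -> P1. 3 ppages; refcounts: pp0:2 pp1:2 pp2:2
Op 2: write(P1, v1, 143). refcount(pp1)=2>1 -> COPY to pp3. 4 ppages; refcounts: pp0:2 pp1:1 pp2:2 pp3:1
Op 3: read(P0, v0) -> 33. No state change.
Op 4: fork(P0) -> P2. 4 ppages; refcounts: pp0:3 pp1:2 pp2:3 pp3:1
Op 5: read(P0, v0) -> 33. No state change.
Op 6: fork(P0) -> P3. 4 ppages; refcounts: pp0:4 pp1:3 pp2:4 pp3:1
Op 7: read(P2, v1) -> 30. No state change.
Op 8: read(P3, v1) -> 30. No state change.
Op 9: write(P1, v2, 138). refcount(pp2)=4>1 -> COPY to pp4. 5 ppages; refcounts: pp0:4 pp1:3 pp2:3 pp3:1 pp4:1
Op 10: write(P3, v0, 128). refcount(pp0)=4>1 -> COPY to pp5. 6 ppages; refcounts: pp0:3 pp1:3 pp2:3 pp3:1 pp4:1 pp5:1

yes yes yes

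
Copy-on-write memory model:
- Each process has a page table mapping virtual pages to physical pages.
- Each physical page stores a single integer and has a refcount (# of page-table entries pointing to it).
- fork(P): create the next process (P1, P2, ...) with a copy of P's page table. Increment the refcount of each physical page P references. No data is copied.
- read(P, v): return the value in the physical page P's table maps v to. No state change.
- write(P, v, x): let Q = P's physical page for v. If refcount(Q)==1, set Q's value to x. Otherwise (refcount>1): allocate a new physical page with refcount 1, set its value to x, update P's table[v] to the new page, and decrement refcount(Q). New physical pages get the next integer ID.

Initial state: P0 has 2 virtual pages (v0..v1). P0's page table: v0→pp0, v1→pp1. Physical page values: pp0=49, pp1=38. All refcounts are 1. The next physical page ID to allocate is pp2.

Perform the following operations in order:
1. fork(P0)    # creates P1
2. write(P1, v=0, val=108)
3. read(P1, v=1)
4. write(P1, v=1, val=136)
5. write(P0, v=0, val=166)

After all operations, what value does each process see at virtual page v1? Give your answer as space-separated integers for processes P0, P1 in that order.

Answer: 38 136

Derivation:
Op 1: fork(P0) -> P1. 2 ppages; refcounts: pp0:2 pp1:2
Op 2: write(P1, v0, 108). refcount(pp0)=2>1 -> COPY to pp2. 3 ppages; refcounts: pp0:1 pp1:2 pp2:1
Op 3: read(P1, v1) -> 38. No state change.
Op 4: write(P1, v1, 136). refcount(pp1)=2>1 -> COPY to pp3. 4 ppages; refcounts: pp0:1 pp1:1 pp2:1 pp3:1
Op 5: write(P0, v0, 166). refcount(pp0)=1 -> write in place. 4 ppages; refcounts: pp0:1 pp1:1 pp2:1 pp3:1
P0: v1 -> pp1 = 38
P1: v1 -> pp3 = 136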